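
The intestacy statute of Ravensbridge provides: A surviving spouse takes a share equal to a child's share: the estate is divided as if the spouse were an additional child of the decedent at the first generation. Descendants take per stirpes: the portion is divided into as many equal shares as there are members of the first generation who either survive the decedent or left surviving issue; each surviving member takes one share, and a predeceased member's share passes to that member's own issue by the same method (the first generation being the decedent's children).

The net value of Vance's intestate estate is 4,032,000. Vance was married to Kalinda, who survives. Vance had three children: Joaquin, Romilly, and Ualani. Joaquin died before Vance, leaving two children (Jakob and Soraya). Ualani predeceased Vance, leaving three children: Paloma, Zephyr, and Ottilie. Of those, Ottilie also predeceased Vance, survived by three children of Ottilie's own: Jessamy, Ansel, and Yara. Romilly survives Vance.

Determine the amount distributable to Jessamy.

Jessamy receives 112,000.

The spouse counts as an additional share at the children's level, so there are 4 primary shares of 1,008,000. Kalinda takes one such share (1,008,000).
The children's combined portion (3,024,000) is divided into 3 shares of 1,008,000: Romilly takes 1,008,000; Joaquin's 1,008,000 share passes to Joaquin's issue; Ualani's 1,008,000 share passes to Ualani's issue.
Joaquin's share (1,008,000) is divided into 2 shares of 504,000: Jakob and Soraya each take 504,000.
Ualani's share (1,008,000) is divided into 3 shares of 336,000: Paloma and Zephyr each take 336,000; Ottilie's 336,000 share passes to Ottilie's issue.
Ottilie's share (336,000) is divided into 3 shares of 112,000: Jessamy, Ansel, and Yara each take 112,000.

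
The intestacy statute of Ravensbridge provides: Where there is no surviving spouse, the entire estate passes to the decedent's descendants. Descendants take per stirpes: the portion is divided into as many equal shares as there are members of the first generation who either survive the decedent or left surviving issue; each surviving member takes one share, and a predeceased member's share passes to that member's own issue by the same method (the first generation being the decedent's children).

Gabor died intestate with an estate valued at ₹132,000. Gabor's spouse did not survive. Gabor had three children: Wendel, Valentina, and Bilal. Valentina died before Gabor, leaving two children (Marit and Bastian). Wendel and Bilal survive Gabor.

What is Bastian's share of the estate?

The entire ₹132,000 passes to the descendants.
That amount (₹132,000) is divided into 3 shares of ₹44,000: Wendel and Bilal each take ₹44,000; Valentina's ₹44,000 share passes to Valentina's issue.
Valentina's share (₹44,000) is divided into 2 shares of ₹22,000: Marit and Bastian each take ₹22,000.

Bastian receives ₹22,000.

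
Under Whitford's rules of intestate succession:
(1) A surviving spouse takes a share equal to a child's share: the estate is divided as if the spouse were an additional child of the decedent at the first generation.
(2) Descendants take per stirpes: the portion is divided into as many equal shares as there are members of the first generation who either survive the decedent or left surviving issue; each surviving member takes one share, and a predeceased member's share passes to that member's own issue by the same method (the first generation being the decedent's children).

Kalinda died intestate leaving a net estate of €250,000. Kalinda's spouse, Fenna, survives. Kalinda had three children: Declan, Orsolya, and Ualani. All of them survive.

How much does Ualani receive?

Ualani receives €62,500.

The spouse counts as an additional share at the children's level, so there are 4 primary shares of €62,500. Fenna takes one such share (€62,500).
The children's combined portion (€187,500) is divided into 3 shares of €62,500: Declan, Orsolya, and Ualani each take €62,500.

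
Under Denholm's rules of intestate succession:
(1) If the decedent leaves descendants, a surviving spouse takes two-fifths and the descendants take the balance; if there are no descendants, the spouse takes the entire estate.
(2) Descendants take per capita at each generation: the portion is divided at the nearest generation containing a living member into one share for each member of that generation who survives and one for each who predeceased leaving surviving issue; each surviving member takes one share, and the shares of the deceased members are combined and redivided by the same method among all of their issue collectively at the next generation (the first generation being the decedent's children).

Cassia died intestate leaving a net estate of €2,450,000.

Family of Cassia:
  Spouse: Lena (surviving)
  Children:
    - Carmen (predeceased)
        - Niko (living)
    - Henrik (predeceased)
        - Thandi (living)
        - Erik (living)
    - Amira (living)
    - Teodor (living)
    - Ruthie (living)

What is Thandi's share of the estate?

Lena takes two-fifths of €2,450,000 = €980,000. The remaining €1,470,000 passes to the descendants.
The descendants' portion (€1,470,000) is divided at the children's generation into 5 shares of €294,000. Amira, Teodor, and Ruthie each take €294,000. The 2 shares of the deceased (Carmen and Henrik) are combined into a pool of €588,000.
That pool (€588,000) is divided at the grandchildren's generation equally among Niko, Thandi, and Erik: €196,000 each.

Thandi receives €196,000.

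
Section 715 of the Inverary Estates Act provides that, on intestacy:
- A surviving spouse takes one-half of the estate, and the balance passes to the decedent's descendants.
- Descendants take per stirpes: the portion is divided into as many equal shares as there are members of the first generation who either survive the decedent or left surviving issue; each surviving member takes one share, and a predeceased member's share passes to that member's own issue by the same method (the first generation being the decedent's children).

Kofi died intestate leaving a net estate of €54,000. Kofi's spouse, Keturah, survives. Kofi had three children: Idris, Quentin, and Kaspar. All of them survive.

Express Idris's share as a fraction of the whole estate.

Idris receives 1/6 of the estate.

Keturah takes one-half of €54,000 = €27,000. The remaining €27,000 passes to the descendants.
The descendants' portion (€27,000) is divided into 3 shares of €9,000: Idris, Quentin, and Kaspar each take €9,000.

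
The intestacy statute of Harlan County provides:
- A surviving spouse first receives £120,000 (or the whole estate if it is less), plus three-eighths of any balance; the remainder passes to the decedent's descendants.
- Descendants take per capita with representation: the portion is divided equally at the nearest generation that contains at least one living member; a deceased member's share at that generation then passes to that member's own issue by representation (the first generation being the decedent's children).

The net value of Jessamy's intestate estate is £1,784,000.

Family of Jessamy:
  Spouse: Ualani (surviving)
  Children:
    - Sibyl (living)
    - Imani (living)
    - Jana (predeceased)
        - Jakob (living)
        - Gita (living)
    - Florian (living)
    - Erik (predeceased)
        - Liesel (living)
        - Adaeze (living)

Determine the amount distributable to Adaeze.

Ualani first takes £120,000, leaving a balance of £1,664,000. Ualani then takes three-eighths of the balance (£624,000), for a total of £744,000. The remaining £1,040,000 passes to the descendants.
The descendants' portion (£1,040,000) is divided into 5 shares of £208,000: Sibyl, Imani, and Florian each take £208,000; Jana's £208,000 share passes to Jana's issue; Erik's £208,000 share passes to Erik's issue.
Jana's share (£208,000) is divided into 2 shares of £104,000: Jakob and Gita each take £104,000.
Erik's share (£208,000) is divided into 2 shares of £104,000: Liesel and Adaeze each take £104,000.

Adaeze receives £104,000.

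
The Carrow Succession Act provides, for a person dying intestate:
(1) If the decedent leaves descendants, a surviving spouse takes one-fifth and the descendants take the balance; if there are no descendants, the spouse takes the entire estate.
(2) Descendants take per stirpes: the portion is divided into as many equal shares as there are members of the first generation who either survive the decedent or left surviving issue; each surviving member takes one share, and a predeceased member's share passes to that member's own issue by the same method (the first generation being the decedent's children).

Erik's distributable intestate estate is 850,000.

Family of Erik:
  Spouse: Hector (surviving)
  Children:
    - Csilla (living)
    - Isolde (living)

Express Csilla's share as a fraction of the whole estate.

Hector takes one-fifth of 850,000 = 170,000. The remaining 680,000 passes to the descendants.
The descendants' portion (680,000) is divided into 2 shares of 340,000: Csilla and Isolde each take 340,000.

Csilla receives 2/5 of the estate.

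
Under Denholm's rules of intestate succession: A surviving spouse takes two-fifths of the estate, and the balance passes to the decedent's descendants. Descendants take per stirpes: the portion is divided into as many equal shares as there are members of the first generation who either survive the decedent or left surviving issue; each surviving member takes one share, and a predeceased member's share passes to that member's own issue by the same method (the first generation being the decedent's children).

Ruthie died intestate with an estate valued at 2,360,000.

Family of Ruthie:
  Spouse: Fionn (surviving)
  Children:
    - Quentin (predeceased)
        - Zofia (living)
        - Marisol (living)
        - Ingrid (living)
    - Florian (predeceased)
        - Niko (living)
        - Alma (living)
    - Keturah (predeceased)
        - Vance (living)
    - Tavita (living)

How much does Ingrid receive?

Ingrid receives 118,000.

Fionn takes two-fifths of 2,360,000 = 944,000. The remaining 1,416,000 passes to the descendants.
The descendants' portion (1,416,000) is divided into 4 shares of 354,000: Tavita takes 354,000; Quentin's 354,000 share passes to Quentin's issue; Florian's 354,000 share passes to Florian's issue; Keturah's 354,000 share passes to Keturah's issue.
Quentin's share (354,000) is divided into 3 shares of 118,000: Zofia, Marisol, and Ingrid each take 118,000.
Florian's share (354,000) is divided into 2 shares of 177,000: Niko and Alma each take 177,000.
Keturah's share (354,000) passes entirely to Vance.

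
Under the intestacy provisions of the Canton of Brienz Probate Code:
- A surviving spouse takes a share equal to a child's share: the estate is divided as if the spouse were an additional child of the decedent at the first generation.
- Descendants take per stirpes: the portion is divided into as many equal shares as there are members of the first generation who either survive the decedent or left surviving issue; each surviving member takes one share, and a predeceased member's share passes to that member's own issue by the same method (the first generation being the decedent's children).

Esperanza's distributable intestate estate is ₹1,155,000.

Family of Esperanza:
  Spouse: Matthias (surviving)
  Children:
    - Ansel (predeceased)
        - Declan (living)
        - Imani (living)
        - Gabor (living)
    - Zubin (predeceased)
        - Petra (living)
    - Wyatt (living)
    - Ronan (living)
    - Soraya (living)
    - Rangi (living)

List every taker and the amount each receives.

The spouse counts as an additional share at the children's level, so there are 7 primary shares of ₹165,000. Matthias takes one such share (₹165,000).
The children's combined portion (₹990,000) is divided into 6 shares of ₹165,000: Wyatt, Ronan, Soraya, and Rangi each take ₹165,000; Ansel's ₹165,000 share passes to Ansel's issue; Zubin's ₹165,000 share passes to Zubin's issue.
Ansel's share (₹165,000) is divided into 3 shares of ₹55,000: Declan, Imani, and Gabor each take ₹55,000.
Zubin's share (₹165,000) passes entirely to Petra.

Matthias: ₹165,000; Declan: ₹55,000; Imani: ₹55,000; Gabor: ₹55,000; Petra: ₹165,000; Wyatt: ₹165,000; Ronan: ₹165,000; Soraya: ₹165,000; Rangi: ₹165,000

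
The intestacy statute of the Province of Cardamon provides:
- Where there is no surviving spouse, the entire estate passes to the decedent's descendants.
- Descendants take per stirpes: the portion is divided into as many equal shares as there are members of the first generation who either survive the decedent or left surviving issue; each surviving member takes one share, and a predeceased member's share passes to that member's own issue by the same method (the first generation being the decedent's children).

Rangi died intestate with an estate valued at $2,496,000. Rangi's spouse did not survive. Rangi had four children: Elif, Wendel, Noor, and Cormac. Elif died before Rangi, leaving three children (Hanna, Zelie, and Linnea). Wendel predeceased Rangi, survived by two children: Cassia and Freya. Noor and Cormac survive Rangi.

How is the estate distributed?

Hanna: $208,000; Zelie: $208,000; Linnea: $208,000; Cassia: $312,000; Freya: $312,000; Noor: $624,000; Cormac: $624,000

The entire $2,496,000 passes to the descendants.
That amount ($2,496,000) is divided into 4 shares of $624,000: Noor and Cormac each take $624,000; Elif's $624,000 share passes to Elif's issue; Wendel's $624,000 share passes to Wendel's issue.
Elif's share ($624,000) is divided into 3 shares of $208,000: Hanna, Zelie, and Linnea each take $208,000.
Wendel's share ($624,000) is divided into 2 shares of $312,000: Cassia and Freya each take $312,000.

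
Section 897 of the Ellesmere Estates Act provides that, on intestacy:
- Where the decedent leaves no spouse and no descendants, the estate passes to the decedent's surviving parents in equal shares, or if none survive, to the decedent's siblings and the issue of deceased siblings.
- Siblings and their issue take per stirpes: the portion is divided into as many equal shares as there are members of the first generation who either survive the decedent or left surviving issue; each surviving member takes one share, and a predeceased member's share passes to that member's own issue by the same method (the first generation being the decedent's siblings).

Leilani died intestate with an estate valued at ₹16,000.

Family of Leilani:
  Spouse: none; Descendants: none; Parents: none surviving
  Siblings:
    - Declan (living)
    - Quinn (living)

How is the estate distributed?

The entire ₹16,000 passes to the siblings and their issue.
That amount (₹16,000) is divided into 2 shares of ₹8,000: Declan and Quinn each take ₹8,000.

Declan: ₹8,000; Quinn: ₹8,000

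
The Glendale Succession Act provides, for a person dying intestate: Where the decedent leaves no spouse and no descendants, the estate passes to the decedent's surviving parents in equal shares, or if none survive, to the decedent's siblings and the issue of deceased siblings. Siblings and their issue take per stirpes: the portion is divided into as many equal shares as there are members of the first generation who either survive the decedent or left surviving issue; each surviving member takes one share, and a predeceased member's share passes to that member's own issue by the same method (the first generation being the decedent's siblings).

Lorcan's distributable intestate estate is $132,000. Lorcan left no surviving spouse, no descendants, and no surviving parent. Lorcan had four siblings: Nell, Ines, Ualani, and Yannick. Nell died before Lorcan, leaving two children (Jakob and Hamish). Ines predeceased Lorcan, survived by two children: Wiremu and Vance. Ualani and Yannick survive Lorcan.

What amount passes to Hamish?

The entire $132,000 passes to the siblings and their issue.
That amount ($132,000) is divided into 4 shares of $33,000: Ualani and Yannick each take $33,000; Nell's $33,000 share passes to Nell's issue; Ines's $33,000 share passes to Ines's issue.
Nell's share ($33,000) is divided into 2 shares of $16,500: Jakob and Hamish each take $16,500.
Ines's share ($33,000) is divided into 2 shares of $16,500: Wiremu and Vance each take $16,500.

Hamish receives $16,500.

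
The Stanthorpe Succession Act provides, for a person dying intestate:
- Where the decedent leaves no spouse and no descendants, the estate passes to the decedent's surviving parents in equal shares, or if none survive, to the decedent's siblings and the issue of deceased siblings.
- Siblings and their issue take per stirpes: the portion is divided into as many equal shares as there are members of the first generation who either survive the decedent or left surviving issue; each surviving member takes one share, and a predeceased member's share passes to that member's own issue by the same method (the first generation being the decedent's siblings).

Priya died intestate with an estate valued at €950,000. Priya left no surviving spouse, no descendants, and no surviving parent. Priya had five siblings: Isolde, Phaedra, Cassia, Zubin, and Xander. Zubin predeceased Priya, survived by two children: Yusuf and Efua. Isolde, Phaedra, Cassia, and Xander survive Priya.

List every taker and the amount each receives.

Isolde: €190,000; Phaedra: €190,000; Cassia: €190,000; Yusuf: €95,000; Efua: €95,000; Xander: €190,000

The entire €950,000 passes to the siblings and their issue.
That amount (€950,000) is divided into 5 shares of €190,000: Isolde, Phaedra, Cassia, and Xander each take €190,000; Zubin's €190,000 share passes to Zubin's issue.
Zubin's share (€190,000) is divided into 2 shares of €95,000: Yusuf and Efua each take €95,000.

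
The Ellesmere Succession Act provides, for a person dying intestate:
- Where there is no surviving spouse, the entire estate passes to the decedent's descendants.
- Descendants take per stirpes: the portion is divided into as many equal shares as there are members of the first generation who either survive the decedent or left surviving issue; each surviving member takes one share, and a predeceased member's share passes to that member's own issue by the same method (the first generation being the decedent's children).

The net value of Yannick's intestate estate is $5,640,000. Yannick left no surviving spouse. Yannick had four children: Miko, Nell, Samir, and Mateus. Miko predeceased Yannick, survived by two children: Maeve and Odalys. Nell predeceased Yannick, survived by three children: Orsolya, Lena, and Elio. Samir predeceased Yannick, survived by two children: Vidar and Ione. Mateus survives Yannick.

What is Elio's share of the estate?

Elio receives $470,000.

The entire $5,640,000 passes to the descendants.
That amount ($5,640,000) is divided into 4 shares of $1,410,000: Mateus takes $1,410,000; Miko's $1,410,000 share passes to Miko's issue; Nell's $1,410,000 share passes to Nell's issue; Samir's $1,410,000 share passes to Samir's issue.
Miko's share ($1,410,000) is divided into 2 shares of $705,000: Maeve and Odalys each take $705,000.
Nell's share ($1,410,000) is divided into 3 shares of $470,000: Orsolya, Lena, and Elio each take $470,000.
Samir's share ($1,410,000) is divided into 2 shares of $705,000: Vidar and Ione each take $705,000.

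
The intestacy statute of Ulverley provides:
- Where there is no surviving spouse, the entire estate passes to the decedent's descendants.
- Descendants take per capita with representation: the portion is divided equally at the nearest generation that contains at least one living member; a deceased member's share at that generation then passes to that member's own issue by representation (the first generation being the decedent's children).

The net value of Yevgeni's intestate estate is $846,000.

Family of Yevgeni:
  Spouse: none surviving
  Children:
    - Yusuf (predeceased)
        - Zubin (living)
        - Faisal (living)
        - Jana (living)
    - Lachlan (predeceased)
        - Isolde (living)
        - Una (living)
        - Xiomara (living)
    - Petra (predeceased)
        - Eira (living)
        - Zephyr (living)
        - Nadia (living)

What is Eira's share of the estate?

The entire $846,000 passes to the descendants.
No child survives, so the initial division is made at the grandchildren's generation.
That amount ($846,000) is divided into 9 shares of $94,000: Zubin, Faisal, Jana, Isolde, Una, Xiomara, Eira, Zephyr, and Nadia each take $94,000.

Eira receives $94,000.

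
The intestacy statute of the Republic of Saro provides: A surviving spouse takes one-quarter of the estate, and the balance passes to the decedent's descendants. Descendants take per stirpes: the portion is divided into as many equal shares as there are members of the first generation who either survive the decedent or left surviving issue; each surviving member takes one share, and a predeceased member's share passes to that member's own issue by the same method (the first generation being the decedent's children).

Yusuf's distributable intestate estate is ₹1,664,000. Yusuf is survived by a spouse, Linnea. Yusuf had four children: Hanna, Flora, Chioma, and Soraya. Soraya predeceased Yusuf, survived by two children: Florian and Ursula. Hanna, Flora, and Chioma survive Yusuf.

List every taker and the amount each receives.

Linnea takes one-quarter of ₹1,664,000 = ₹416,000. The remaining ₹1,248,000 passes to the descendants.
The descendants' portion (₹1,248,000) is divided into 4 shares of ₹312,000: Hanna, Flora, and Chioma each take ₹312,000; Soraya's ₹312,000 share passes to Soraya's issue.
Soraya's share (₹312,000) is divided into 2 shares of ₹156,000: Florian and Ursula each take ₹156,000.

Linnea: ₹416,000; Hanna: ₹312,000; Flora: ₹312,000; Chioma: ₹312,000; Florian: ₹156,000; Ursula: ₹156,000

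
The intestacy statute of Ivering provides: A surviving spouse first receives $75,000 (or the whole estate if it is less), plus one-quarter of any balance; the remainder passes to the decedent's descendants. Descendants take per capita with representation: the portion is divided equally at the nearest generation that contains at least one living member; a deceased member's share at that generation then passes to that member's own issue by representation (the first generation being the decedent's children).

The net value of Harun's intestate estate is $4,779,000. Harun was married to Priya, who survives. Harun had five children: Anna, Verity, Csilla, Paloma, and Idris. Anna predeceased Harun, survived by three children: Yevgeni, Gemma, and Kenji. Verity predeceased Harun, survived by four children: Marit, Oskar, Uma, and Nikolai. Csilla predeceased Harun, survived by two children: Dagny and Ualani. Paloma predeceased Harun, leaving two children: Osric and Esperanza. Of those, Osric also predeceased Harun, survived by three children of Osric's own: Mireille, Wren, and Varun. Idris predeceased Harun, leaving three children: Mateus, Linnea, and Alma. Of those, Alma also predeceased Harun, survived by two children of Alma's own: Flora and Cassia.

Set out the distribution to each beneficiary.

Priya first takes $75,000, leaving a balance of $4,704,000. Priya then takes one-quarter of the balance ($1,176,000), for a total of $1,251,000. The remaining $3,528,000 passes to the descendants.
No child survives, so the initial division is made at the grandchildren's generation.
The descendants' portion ($3,528,000) is divided into 14 shares of $252,000: Yevgeni, Gemma, Kenji, Marit, Oskar, Uma, Nikolai, Dagny, Ualani, Esperanza, Mateus, and Linnea each take $252,000; Osric's $252,000 share passes to Osric's issue; Alma's $252,000 share passes to Alma's issue.
Osric's share ($252,000) is divided into 3 shares of $84,000: Mireille, Wren, and Varun each take $84,000.
Alma's share ($252,000) is divided into 2 shares of $126,000: Flora and Cassia each take $126,000.

Priya: $1,251,000; Yevgeni: $252,000; Gemma: $252,000; Kenji: $252,000; Marit: $252,000; Oskar: $252,000; Uma: $252,000; Nikolai: $252,000; Dagny: $252,000; Ualani: $252,000; Mireille: $84,000; Wren: $84,000; Varun: $84,000; Esperanza: $252,000; Mateus: $252,000; Linnea: $252,000; Flora: $126,000; Cassia: $126,000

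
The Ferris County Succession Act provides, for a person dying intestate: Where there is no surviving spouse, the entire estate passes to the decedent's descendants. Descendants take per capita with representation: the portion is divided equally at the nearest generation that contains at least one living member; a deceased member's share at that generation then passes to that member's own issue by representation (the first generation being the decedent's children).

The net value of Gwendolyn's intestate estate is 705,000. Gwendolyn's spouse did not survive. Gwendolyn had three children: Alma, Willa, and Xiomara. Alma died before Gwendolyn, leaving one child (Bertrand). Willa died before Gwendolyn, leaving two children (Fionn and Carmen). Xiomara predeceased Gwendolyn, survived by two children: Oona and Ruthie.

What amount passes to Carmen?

Carmen receives 141,000.

The entire 705,000 passes to the descendants.
No child survives, so the initial division is made at the grandchildren's generation.
That amount (705,000) is divided into 5 shares of 141,000: Bertrand, Fionn, Carmen, Oona, and Ruthie each take 141,000.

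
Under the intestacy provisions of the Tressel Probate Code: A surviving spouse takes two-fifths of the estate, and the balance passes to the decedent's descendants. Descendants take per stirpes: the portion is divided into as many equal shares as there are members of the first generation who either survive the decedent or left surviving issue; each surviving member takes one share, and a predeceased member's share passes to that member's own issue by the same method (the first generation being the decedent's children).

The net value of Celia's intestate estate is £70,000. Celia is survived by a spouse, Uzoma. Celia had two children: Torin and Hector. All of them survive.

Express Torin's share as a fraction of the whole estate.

Uzoma takes two-fifths of £70,000 = £28,000. The remaining £42,000 passes to the descendants.
The descendants' portion (£42,000) is divided into 2 shares of £21,000: Torin and Hector each take £21,000.

Torin receives 3/10 of the estate.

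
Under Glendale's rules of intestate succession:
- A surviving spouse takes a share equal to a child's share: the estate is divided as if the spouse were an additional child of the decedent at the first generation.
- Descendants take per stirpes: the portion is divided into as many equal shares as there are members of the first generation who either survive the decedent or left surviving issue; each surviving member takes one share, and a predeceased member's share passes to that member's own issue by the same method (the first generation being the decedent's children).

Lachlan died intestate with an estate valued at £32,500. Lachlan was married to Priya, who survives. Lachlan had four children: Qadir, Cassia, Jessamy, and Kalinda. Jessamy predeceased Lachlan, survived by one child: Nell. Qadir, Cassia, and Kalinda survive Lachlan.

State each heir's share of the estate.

The spouse counts as an additional share at the children's level, so there are 5 primary shares of £6,500. Priya takes one such share (£6,500).
The children's combined portion (£26,000) is divided into 4 shares of £6,500: Qadir, Cassia, and Kalinda each take £6,500; Jessamy's £6,500 share passes to Jessamy's issue.
Jessamy's share (£6,500) passes entirely to Nell.

Priya: £6,500; Qadir: £6,500; Cassia: £6,500; Nell: £6,500; Kalinda: £6,500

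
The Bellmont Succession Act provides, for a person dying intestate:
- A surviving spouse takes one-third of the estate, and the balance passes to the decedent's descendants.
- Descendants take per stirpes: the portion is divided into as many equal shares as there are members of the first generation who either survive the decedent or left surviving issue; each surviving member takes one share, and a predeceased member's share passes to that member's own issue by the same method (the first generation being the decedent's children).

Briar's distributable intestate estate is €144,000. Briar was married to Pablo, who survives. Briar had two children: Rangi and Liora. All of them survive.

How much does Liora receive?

Pablo takes one-third of €144,000 = €48,000. The remaining €96,000 passes to the descendants.
The descendants' portion (€96,000) is divided into 2 shares of €48,000: Rangi and Liora each take €48,000.

Liora receives €48,000.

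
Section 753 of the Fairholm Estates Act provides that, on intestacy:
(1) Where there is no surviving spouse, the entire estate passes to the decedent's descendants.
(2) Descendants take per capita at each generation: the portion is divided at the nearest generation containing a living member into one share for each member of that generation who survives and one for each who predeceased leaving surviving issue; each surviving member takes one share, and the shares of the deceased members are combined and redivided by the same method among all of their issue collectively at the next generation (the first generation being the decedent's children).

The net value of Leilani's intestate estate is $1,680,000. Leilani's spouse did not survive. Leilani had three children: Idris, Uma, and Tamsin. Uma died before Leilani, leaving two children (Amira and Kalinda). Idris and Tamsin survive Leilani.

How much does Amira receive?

Amira receives $280,000.

The entire $1,680,000 passes to the descendants.
That amount ($1,680,000) is divided at the children's generation into 3 shares of $560,000. Idris and Tamsin each take $560,000. The remaining share for the deceased Uma ($560,000) is carried to the next generation.
That pool ($560,000) is divided at the grandchildren's generation equally among Amira and Kalinda: $280,000 each.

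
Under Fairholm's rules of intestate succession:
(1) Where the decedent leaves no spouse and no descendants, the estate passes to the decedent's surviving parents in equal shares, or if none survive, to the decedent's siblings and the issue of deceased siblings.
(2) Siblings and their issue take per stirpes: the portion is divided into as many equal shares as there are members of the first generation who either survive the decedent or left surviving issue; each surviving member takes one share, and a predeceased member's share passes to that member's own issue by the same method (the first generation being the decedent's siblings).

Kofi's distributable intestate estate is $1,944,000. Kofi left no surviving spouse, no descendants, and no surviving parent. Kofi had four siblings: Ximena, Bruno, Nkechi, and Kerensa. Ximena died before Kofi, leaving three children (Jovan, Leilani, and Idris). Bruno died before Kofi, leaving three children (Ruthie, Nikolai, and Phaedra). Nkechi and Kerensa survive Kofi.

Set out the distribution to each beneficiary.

Jovan: $162,000; Leilani: $162,000; Idris: $162,000; Ruthie: $162,000; Nikolai: $162,000; Phaedra: $162,000; Nkechi: $486,000; Kerensa: $486,000

The entire $1,944,000 passes to the siblings and their issue.
That amount ($1,944,000) is divided into 4 shares of $486,000: Nkechi and Kerensa each take $486,000; Ximena's $486,000 share passes to Ximena's issue; Bruno's $486,000 share passes to Bruno's issue.
Ximena's share ($486,000) is divided into 3 shares of $162,000: Jovan, Leilani, and Idris each take $162,000.
Bruno's share ($486,000) is divided into 3 shares of $162,000: Ruthie, Nikolai, and Phaedra each take $162,000.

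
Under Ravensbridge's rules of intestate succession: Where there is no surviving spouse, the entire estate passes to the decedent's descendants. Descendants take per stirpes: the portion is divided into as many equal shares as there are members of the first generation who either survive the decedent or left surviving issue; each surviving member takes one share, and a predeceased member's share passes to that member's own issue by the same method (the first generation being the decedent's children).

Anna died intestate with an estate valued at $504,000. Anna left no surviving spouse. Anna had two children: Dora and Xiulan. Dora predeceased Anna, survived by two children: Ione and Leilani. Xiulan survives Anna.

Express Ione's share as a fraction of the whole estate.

Ione receives 1/4 of the estate.

The entire $504,000 passes to the descendants.
That amount ($504,000) is divided into 2 shares of $252,000: Xiulan takes $252,000; Dora's $252,000 share passes to Dora's issue.
Dora's share ($252,000) is divided into 2 shares of $126,000: Ione and Leilani each take $126,000.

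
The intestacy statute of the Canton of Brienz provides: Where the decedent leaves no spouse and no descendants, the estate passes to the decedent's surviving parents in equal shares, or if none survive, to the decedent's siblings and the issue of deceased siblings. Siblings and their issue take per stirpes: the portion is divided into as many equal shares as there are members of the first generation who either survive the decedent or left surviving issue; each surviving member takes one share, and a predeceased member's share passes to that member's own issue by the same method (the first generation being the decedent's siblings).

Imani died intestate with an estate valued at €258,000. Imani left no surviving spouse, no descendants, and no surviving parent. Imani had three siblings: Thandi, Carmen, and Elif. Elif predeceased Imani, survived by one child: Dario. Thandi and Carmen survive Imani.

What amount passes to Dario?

Dario receives €86,000.

The entire €258,000 passes to the siblings and their issue.
That amount (€258,000) is divided into 3 shares of €86,000: Thandi and Carmen each take €86,000; Elif's €86,000 share passes to Elif's issue.
Elif's share (€86,000) passes entirely to Dario.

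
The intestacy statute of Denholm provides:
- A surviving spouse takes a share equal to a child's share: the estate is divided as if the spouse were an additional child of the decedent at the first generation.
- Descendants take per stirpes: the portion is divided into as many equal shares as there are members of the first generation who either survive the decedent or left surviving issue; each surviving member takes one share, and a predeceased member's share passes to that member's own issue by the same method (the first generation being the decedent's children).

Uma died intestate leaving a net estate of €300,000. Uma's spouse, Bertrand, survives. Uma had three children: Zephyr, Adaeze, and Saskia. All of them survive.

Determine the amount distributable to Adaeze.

The spouse counts as an additional share at the children's level, so there are 4 primary shares of €75,000. Bertrand takes one such share (€75,000).
The children's combined portion (€225,000) is divided into 3 shares of €75,000: Zephyr, Adaeze, and Saskia each take €75,000.

Adaeze receives €75,000.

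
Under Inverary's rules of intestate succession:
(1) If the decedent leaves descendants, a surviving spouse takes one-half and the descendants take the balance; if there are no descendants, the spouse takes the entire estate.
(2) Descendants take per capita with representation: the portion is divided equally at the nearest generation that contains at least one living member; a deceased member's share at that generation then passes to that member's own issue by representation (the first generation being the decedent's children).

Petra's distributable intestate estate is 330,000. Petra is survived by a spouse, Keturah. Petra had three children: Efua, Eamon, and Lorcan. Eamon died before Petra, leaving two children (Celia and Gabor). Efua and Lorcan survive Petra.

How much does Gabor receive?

Gabor receives 27,500.

Keturah takes one-half of 330,000 = 165,000. The remaining 165,000 passes to the descendants.
The descendants' portion (165,000) is divided into 3 shares of 55,000: Efua and Lorcan each take 55,000; Eamon's 55,000 share passes to Eamon's issue.
Eamon's share (55,000) is divided into 2 shares of 27,500: Celia and Gabor each take 27,500.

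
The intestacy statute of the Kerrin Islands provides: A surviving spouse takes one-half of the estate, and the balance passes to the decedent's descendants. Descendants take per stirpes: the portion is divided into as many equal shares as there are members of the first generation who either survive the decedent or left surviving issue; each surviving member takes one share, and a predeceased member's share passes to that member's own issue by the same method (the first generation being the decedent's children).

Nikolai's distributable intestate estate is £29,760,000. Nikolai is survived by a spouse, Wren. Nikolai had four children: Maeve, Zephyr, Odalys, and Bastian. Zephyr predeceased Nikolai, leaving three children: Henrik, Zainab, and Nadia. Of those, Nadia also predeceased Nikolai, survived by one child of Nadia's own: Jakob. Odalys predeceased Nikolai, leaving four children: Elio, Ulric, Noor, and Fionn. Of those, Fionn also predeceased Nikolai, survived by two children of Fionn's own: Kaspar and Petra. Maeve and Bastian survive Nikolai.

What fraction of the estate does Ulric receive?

Wren takes one-half of £29,760,000 = £14,880,000. The remaining £14,880,000 passes to the descendants.
The descendants' portion (£14,880,000) is divided into 4 shares of £3,720,000: Maeve and Bastian each take £3,720,000; Zephyr's £3,720,000 share passes to Zephyr's issue; Odalys's £3,720,000 share passes to Odalys's issue.
Zephyr's share (£3,720,000) is divided into 3 shares of £1,240,000: Henrik and Zainab each take £1,240,000; Nadia's £1,240,000 share passes to Nadia's issue.
Nadia's share (£1,240,000) passes entirely to Jakob.
Odalys's share (£3,720,000) is divided into 4 shares of £930,000: Elio, Ulric, and Noor each take £930,000; Fionn's £930,000 share passes to Fionn's issue.
Fionn's share (£930,000) is divided into 2 shares of £465,000: Kaspar and Petra each take £465,000.

Ulric receives 1/32 of the estate.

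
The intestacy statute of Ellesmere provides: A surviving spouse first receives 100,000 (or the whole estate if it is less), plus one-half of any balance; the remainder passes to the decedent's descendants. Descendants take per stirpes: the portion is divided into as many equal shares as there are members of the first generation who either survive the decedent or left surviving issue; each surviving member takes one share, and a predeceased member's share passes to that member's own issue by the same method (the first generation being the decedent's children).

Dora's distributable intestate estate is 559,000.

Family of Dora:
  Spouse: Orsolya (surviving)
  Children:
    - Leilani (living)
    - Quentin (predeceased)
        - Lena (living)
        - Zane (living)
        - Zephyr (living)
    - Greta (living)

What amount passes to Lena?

Lena receives 25,500.

Orsolya first takes 100,000, leaving a balance of 459,000. Orsolya then takes one-half of the balance (229,500), for a total of 329,500. The remaining 229,500 passes to the descendants.
The descendants' portion (229,500) is divided into 3 shares of 76,500: Leilani and Greta each take 76,500; Quentin's 76,500 share passes to Quentin's issue.
Quentin's share (76,500) is divided into 3 shares of 25,500: Lena, Zane, and Zephyr each take 25,500.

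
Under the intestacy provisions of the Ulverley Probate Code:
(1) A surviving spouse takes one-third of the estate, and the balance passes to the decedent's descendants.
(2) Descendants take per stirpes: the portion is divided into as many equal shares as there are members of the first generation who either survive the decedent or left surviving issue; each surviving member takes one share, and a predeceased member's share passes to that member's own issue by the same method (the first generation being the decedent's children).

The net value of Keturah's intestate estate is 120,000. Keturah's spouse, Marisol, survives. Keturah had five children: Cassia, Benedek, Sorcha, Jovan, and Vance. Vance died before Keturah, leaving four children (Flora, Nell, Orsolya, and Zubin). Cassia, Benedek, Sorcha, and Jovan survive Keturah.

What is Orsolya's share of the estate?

Marisol takes one-third of 120,000 = 40,000. The remaining 80,000 passes to the descendants.
The descendants' portion (80,000) is divided into 5 shares of 16,000: Cassia, Benedek, Sorcha, and Jovan each take 16,000; Vance's 16,000 share passes to Vance's issue.
Vance's share (16,000) is divided into 4 shares of 4,000: Flora, Nell, Orsolya, and Zubin each take 4,000.

Orsolya receives 4,000.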